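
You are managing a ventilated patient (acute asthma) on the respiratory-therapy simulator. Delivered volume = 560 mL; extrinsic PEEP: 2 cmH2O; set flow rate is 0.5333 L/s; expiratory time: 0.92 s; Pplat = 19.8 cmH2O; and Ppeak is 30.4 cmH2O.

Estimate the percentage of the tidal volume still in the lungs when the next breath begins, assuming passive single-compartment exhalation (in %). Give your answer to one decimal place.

R = (PIP − Pplat)/V̇ = (30.4 − 19.8) / 0.5333 = 10.6/0.5333 = 19.876 cmH2O·s/L.
C = Vt/(Pplat − PEEP) = 560.0 / (19.8 − 2) = 560.0/17.8 = 31.461 mL/cmH2O.
τ = R × C = 19.876 × 0.03146 L/cmH2O = 0.6253 s.
Fraction remaining at end-expiration = e^(−Te/τ) = e^(−0.92/0.6253) = 0.2296 → 22.96%.

23.0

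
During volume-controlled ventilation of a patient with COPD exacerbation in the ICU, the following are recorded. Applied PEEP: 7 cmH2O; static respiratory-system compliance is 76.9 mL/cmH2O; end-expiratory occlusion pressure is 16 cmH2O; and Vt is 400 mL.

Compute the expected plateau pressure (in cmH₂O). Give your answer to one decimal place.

End-expiratory occlusion gives total PEEP = 16 cmH2O (intrinsic PEEP = 16 − 7 = 9). Use total PEEP for the elastic gradient.
Pplat = PEEPtotal + Vt / Cstat = 16 + 400 / 76.9 = 16 + 5.202 = 21.202 cmH2O.

21.2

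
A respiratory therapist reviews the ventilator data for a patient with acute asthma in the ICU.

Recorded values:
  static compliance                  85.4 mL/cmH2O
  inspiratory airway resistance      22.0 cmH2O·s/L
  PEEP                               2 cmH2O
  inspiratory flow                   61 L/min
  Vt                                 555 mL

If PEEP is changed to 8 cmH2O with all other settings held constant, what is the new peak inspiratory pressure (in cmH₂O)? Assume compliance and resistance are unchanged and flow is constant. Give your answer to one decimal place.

36.9

Flow: 61 L/min ÷ 60 = 1.0167 L/s.
PIP = Vt/C + R·V̇ + PEEP (constant-flow equation of motion).
Only the baseline term changes: ΔPIP = ΔPEEP = 8 − 2 = 6.0 cmH2O.
Original PIP = 555/85.4 + 22.0×1.0167 + 2 = 30.866 cmH2O; new PIP = 30.866 + (6.0) = 36.866 cmH2O.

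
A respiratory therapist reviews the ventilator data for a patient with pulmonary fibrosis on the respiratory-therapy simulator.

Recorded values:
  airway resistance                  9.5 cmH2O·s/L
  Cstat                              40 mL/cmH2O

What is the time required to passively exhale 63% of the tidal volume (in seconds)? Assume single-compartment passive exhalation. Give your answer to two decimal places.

0.38

τ = R × C = 9.5 × 40 mL/cmH2O = 9.5 × 0.040 L/cmH2O = 0.38 s.
Exhaled fraction f = 1 − e^(−t/τ) → t = −τ·ln(1 − f) = −0.38·ln(0.37) = 0.3778 s.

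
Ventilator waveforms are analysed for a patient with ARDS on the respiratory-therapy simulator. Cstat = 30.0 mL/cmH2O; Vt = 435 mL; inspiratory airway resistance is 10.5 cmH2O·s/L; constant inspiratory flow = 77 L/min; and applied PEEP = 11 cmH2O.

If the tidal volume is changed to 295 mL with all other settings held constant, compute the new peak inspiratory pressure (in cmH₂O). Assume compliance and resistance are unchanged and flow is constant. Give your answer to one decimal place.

34.3

Flow: 77 L/min ÷ 60 = 1.2833 L/s.
PIP = Vt/C + R·V̇ + PEEP (constant-flow equation of motion).
Only the elastic term changes: ΔPIP = ΔVt / C = (295 − 435) / 30.0 = -4.667 cmH2O.
Original PIP = 435/30.0 + 10.5×1.2833 + 11 = 38.975 cmH2O; new PIP = 38.975 + (-4.667) = 34.308 cmH2O.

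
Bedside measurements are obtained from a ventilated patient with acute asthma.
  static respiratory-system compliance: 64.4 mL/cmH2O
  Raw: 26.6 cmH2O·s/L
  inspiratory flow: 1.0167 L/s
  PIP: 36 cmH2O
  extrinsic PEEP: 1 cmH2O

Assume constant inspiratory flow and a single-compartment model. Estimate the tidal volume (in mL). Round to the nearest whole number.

512

Equation of motion (constant flow): PIP = Vt/C + R·V̇ + PEEP.
Vt/C = PIP − R·V̇ − PEEP = 36 − 27.044 − 1 = 7.956 cmH2O.
Vt = C × 7.956 = 64.4 × 7.956 = 512.37 mL.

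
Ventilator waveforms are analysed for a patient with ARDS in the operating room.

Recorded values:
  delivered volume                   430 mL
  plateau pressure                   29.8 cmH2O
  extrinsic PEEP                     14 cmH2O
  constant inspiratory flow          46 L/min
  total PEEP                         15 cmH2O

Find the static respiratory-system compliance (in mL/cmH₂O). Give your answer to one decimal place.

End-expiratory occlusion gives total PEEP = 15 cmH2O (intrinsic PEEP = 15 − 14 = 1). Use total PEEP for the elastic gradient.
Cstat = Vt / (Pplat − PEEPtotal) = 430 / (29.8 − 15) = 430 / 14.8 = 29.054 mL/cmH2O.

29.1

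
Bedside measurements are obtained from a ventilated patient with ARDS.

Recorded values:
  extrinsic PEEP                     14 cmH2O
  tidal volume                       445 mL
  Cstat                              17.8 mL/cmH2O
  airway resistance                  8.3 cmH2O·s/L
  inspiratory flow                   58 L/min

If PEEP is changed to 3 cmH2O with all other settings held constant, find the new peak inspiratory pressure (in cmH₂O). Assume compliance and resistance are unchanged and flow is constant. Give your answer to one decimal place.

36.0

Flow: 58 L/min ÷ 60 = 0.9667 L/s.
PIP = Vt/C + R·V̇ + PEEP (constant-flow equation of motion).
Only the baseline term changes: ΔPIP = ΔPEEP = 3 − 14 = -11.0 cmH2O.
Original PIP = 445/17.8 + 8.3×0.9667 + 14 = 47.024 cmH2O; new PIP = 47.024 + (-11.0) = 36.024 cmH2O.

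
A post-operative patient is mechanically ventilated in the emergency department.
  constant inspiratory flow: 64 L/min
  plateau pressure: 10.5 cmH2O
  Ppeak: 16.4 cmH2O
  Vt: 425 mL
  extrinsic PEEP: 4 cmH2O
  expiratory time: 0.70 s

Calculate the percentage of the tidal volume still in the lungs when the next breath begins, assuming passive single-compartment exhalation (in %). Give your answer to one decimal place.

14.4

Flow: 64 L/min ÷ 60 = 1.0667 L/s.
R = (PIP − Pplat)/V̇ = (16.4 − 10.5) / 1.0667 = 5.9/1.0667 = 5.531 cmH2O·s/L.
C = Vt/(Pplat − PEEP) = 425.0 / (10.5 − 4) = 425.0/6.5 = 65.385 mL/cmH2O.
τ = R × C = 5.531 × 0.06539 L/cmH2O = 0.3617 s.
Fraction remaining at end-expiration = e^(−Te/τ) = e^(−0.70/0.3617) = 0.1444 → 14.44%.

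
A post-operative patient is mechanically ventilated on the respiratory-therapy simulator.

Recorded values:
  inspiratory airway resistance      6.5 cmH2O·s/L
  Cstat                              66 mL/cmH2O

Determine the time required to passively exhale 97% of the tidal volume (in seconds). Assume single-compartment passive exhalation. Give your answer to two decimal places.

τ = R × C = 6.5 × 66 mL/cmH2O = 6.5 × 0.066 L/cmH2O = 0.429 s.
Exhaled fraction f = 1 − e^(−t/τ) → t = −τ·ln(1 − f) = −0.429·ln(0.03) = 1.504 s.

1.50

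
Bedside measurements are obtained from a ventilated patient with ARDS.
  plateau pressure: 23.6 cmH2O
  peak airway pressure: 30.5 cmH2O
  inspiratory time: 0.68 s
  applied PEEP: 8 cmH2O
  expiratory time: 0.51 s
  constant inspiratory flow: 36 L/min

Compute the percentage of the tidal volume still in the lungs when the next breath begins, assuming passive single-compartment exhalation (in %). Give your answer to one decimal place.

18.3

Flow: 36 L/min ÷ 60 = 0.6 L/s.
Vt = flow × Ti = 0.6 L/s × 0.68 s × 1000 mL/L = 408.0 mL.
R = (PIP − Pplat)/V̇ = (30.5 − 23.6) / 0.6 = 6.9/0.6 = 11.5 cmH2O·s/L.
C = Vt/(Pplat − PEEP) = 408.0 / (23.6 − 8) = 408.0/15.6 = 26.154 mL/cmH2O.
τ = R × C = 11.5 × 0.02615 L/cmH2O = 0.3007 s.
Fraction remaining at end-expiration = e^(−Te/τ) = e^(−0.51/0.3007) = 0.1834 → 18.34%.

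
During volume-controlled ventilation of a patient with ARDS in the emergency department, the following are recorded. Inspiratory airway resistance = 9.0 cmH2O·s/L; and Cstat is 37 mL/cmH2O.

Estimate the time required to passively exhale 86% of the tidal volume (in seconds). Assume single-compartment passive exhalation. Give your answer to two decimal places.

τ = R × C = 9.0 × 37 mL/cmH2O = 9.0 × 0.037 L/cmH2O = 0.333 s.
Exhaled fraction f = 1 − e^(−t/τ) → t = −τ·ln(1 − f) = −0.333·ln(0.14) = 0.6547 s.

0.65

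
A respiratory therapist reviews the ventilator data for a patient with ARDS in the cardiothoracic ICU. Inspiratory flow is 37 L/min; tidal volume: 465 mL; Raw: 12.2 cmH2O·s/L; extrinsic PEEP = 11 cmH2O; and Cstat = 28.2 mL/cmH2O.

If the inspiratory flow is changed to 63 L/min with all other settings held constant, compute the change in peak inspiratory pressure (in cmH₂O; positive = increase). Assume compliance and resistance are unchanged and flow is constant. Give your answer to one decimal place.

Flow: 37 L/min ÷ 60 = 0.6167 L/s.
New flow: 63 L/min ÷ 60 = 1.05 L/s.
PIP = Vt/C + R·V̇ + PEEP (constant-flow equation of motion).
Only the resistive term changes: ΔPIP = R × ΔV̇ = 12.2 × (1.05 − 0.6167) = 12.2 × 0.4333 = 5.286 cmH2O.

5.3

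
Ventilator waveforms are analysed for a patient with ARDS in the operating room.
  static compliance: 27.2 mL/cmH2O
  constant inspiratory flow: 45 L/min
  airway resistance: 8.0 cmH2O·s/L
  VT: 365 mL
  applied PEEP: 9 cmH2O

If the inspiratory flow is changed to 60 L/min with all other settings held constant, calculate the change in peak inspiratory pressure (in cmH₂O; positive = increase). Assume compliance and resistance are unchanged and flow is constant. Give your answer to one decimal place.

Flow: 45 L/min ÷ 60 = 0.75 L/s.
New flow: 60 L/min ÷ 60 = 1 L/s.
PIP = Vt/C + R·V̇ + PEEP (constant-flow equation of motion).
Only the resistive term changes: ΔPIP = R × ΔV̇ = 8.0 × (1 − 0.75) = 8.0 × 0.25 = 2.0 cmH2O.

2.0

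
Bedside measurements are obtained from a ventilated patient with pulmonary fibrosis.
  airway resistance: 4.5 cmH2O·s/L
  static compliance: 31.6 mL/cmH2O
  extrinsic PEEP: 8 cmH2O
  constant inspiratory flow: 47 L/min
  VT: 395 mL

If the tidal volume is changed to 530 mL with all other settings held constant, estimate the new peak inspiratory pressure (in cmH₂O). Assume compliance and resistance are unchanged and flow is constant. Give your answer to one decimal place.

Flow: 47 L/min ÷ 60 = 0.7833 L/s.
PIP = Vt/C + R·V̇ + PEEP (constant-flow equation of motion).
Only the elastic term changes: ΔPIP = ΔVt / C = (530 − 395) / 31.6 = 4.272 cmH2O.
Original PIP = 395/31.6 + 4.5×0.7833 + 8 = 24.025 cmH2O; new PIP = 24.025 + (4.272) = 28.297 cmH2O.

28.3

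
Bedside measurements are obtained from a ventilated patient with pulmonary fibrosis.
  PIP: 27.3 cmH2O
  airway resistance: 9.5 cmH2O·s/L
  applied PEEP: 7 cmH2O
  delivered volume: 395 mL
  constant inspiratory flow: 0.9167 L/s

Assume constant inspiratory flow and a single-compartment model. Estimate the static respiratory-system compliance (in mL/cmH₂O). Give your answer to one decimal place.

Equation of motion (constant flow): PIP = Vt/C + R·V̇ + PEEP.
Vt/C = PIP − R·V̇ − PEEP = 27.3 − 9.5×0.9167 − 7 = 27.3 − 8.709 − 7 = 11.591 cmH2O.
C = Vt / 11.591 = 395 / 11.591 = 34.078 mL/cmH2O.

34.1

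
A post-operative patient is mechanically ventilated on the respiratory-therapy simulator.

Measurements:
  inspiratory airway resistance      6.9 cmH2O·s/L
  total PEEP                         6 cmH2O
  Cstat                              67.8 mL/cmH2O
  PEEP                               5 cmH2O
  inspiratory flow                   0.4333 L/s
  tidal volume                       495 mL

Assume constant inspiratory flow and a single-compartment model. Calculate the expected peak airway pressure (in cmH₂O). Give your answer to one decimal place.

16.3

Total PEEP = 6 cmH2O (set 5 + intrinsic 1); this is the baseline alveolar pressure.
Equation of motion (constant flow): PIP = Vt/C + R·V̇ + PEEP.
PIP = 495/67.8 + 6.9×0.4333 + 6 = 7.301 + 2.99 + 6 = 16.291 cmH2O.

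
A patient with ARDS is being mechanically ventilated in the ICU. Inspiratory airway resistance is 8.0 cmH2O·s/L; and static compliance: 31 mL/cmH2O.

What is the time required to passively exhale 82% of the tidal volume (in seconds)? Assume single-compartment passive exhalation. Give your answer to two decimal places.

τ = R × C = 8.0 × 31 mL/cmH2O = 8.0 × 0.031 L/cmH2O = 0.248 s.
Exhaled fraction f = 1 − e^(−t/τ) → t = −τ·ln(1 − f) = −0.248·ln(0.18) = 0.4253 s.

0.43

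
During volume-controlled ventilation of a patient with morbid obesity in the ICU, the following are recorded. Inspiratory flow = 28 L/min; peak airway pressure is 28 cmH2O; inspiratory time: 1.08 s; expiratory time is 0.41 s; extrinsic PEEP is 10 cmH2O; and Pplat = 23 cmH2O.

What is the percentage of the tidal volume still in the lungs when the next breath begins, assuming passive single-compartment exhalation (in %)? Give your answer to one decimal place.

37.3

Flow: 28 L/min ÷ 60 = 0.4667 L/s.
Vt = flow × Ti = 0.4667 L/s × 1.08 s × 1000 mL/L = 504.04 mL.
R = (PIP − Pplat)/V̇ = (28 − 23) / 0.4667 = 5.0/0.4667 = 10.714 cmH2O·s/L.
C = Vt/(Pplat − PEEP) = 504.04 / (23 − 10) = 504.04/13.0 = 38.772 mL/cmH2O.
τ = R × C = 10.714 × 0.03877 L/cmH2O = 0.4154 s.
Fraction remaining at end-expiration = e^(−Te/τ) = e^(−0.41/0.4154) = 0.3727 → 37.27%.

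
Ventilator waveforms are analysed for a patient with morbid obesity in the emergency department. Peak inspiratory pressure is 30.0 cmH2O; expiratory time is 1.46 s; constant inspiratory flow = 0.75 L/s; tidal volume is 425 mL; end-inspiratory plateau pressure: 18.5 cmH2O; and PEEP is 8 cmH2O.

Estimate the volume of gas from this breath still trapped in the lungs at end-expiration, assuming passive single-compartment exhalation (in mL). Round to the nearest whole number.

R = (PIP − Pplat)/V̇ = (30.0 − 18.5) / 0.75 = 11.5/0.75 = 15.333 cmH2O·s/L.
C = Vt/(Pplat − PEEP) = 425.0 / (18.5 − 8) = 425.0/10.5 = 40.476 mL/cmH2O.
τ = R × C = 15.333 × 0.04048 L/cmH2O = 0.6207 s.
Fraction remaining = e^(−Te/τ) = e^(−1.46/0.6207) = 0.09516.
Trapped volume = 425.0 × 0.09516 = 40.443 mL.

40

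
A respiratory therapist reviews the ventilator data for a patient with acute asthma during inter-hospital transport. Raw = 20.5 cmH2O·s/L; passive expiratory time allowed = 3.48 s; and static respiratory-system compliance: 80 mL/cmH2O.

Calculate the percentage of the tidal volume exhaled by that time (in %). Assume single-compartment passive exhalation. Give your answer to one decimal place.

τ = R × C = 20.5 × 80 mL/cmH2O = 20.5 × 0.080 L/cmH2O = 1.64 s.
Passive exhalation: V(t)/V₀ = e^(−t/τ) = e^(−3.48/1.64) = 0.1198.
Fraction exhaled = 1 − 0.1198 = 0.8802 → 88.02%.

88.0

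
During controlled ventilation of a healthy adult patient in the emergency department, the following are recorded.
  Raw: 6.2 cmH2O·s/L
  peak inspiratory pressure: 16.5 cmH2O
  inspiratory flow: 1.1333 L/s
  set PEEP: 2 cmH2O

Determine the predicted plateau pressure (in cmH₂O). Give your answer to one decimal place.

9.5

Pplat = PIP − Raw × flow = 16.5 − 6.2 × 1.1333 = 16.5 − 7.026 = 9.474 cmH2O.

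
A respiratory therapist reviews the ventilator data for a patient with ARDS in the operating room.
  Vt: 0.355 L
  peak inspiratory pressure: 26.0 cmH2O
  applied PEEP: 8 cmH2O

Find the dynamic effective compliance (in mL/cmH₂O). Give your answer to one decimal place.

19.7

Dynamic compliance = Vt / (PIP − PEEP) = 355 / (26.0 − 8) = 355 / 18.0 = 19.722 mL/cmH2O.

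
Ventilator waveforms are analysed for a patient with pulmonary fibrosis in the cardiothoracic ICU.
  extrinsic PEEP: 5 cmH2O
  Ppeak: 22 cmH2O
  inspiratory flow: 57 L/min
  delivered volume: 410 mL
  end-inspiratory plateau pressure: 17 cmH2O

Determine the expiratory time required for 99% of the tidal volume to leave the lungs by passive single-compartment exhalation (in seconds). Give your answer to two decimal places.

Flow: 57 L/min ÷ 60 = 0.95 L/s.
R = (PIP − Pplat)/V̇ = (22 − 17) / 0.95 = 5.0/0.95 = 5.263 cmH2O·s/L.
C = Vt/(Pplat − PEEP) = 410.0 / (17 − 5) = 410.0/12.0 = 34.167 mL/cmH2O.
τ = R × C = 5.263 × 0.03417 L/cmH2O = 0.1798 s.
t = −τ·ln(1 − 0.99) = −0.1798·ln(0.01) = 0.828 s.

0.83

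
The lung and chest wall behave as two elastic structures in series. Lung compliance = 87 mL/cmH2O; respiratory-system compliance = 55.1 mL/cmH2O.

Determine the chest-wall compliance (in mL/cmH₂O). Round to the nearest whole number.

1/Ccw = 1/Crs − 1/CL.
1/Ccw = 1/55.1 − 1/87 = 0.006655.
Ccw = 150.26 mL/cmH2O.

150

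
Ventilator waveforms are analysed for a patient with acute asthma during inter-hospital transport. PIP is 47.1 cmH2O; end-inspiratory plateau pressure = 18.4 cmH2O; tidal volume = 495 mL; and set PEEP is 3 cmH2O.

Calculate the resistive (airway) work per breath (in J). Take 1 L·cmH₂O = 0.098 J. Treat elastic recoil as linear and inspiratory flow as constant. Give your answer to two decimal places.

1.39

With constant inspiratory flow the resistive pressure is constant at PIP − Pplat = 47.1 − 18.4 = 28.7 cmH2O, so resistive work = 28.7 × 0.495 = 14.207 L·cmH2O.
× 0.098 J/(L·cmH2O) → 1.392 J.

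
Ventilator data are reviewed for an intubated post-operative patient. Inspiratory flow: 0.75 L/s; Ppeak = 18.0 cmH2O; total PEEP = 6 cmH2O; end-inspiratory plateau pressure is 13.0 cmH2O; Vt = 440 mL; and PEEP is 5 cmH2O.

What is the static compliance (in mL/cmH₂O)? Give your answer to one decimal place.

End-expiratory occlusion gives total PEEP = 6 cmH2O (intrinsic PEEP = 6 − 5 = 1). Use total PEEP for the elastic gradient.
Cstat = Vt / (Pplat − PEEPtotal) = 440 / (13.0 − 6) = 440 / 7.0 = 62.857 mL/cmH2O.

62.9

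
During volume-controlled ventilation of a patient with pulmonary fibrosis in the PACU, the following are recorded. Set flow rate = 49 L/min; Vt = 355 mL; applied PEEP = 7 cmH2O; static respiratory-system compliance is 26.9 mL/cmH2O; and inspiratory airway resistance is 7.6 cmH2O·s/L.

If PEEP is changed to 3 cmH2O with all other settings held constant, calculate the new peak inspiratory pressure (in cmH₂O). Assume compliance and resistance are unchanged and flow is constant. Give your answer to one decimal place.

22.4

Flow: 49 L/min ÷ 60 = 0.8167 L/s.
PIP = Vt/C + R·V̇ + PEEP (constant-flow equation of motion).
Only the baseline term changes: ΔPIP = ΔPEEP = 3 − 7 = -4.0 cmH2O.
Original PIP = 355/26.9 + 7.6×0.8167 + 7 = 26.404 cmH2O; new PIP = 26.404 + (-4.0) = 22.404 cmH2O.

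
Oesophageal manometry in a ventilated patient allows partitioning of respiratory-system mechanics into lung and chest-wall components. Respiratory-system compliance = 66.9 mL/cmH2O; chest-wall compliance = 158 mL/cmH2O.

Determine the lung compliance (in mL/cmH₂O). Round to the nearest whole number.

1/CL = 1/Crs − 1/Ccw.
1/CL = 1/66.9 − 1/158 = 0.008619.
CL = 116.02 mL/cmH2O.

116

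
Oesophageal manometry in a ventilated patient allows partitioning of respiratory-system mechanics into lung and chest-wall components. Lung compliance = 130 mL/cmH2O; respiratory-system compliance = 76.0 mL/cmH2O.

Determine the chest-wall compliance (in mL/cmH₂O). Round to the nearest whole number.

183

1/Ccw = 1/Crs − 1/CL.
1/Ccw = 1/76.0 − 1/130 = 0.005466.
Ccw = 182.95 mL/cmH2O.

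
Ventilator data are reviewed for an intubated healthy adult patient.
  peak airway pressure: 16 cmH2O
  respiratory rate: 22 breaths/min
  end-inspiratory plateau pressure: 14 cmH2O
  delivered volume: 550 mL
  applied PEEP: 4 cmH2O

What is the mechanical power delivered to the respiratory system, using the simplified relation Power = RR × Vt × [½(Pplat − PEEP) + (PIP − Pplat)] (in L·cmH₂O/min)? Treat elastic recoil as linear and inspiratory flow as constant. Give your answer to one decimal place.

84.7

Per-breath work = Vt × [½(Pplat−PEEP) + (PIP−Pplat)] = 0.550 × [0.5×10.0 + 2.0] = 0.550 × 7.0 = 3.85 L·cmH2O.
Power = 22 × 3.85 = 84.7 L·cmH2O/min.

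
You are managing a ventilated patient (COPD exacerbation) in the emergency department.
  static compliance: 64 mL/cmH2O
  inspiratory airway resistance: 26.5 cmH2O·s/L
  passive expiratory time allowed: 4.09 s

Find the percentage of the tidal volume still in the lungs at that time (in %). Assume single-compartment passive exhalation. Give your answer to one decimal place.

τ = R × C = 26.5 × 64 mL/cmH2O = 26.5 × 0.064 L/cmH2O = 1.696 s.
Passive exhalation: V(t)/V₀ = e^(−t/τ) = e^(−4.09/1.696) = 0.08968.
Fraction remaining = 0.08968 → 8.968%.

9.0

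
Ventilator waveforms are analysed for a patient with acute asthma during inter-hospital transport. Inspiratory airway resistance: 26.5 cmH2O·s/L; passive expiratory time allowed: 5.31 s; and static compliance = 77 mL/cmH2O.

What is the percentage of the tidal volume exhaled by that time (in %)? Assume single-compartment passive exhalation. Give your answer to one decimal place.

92.6

τ = R × C = 26.5 × 77 mL/cmH2O = 26.5 × 0.077 L/cmH2O = 2.041 s.
Passive exhalation: V(t)/V₀ = e^(−t/τ) = e^(−5.31/2.041) = 0.07415.
Fraction exhaled = 1 − 0.07415 = 0.9259 → 92.59%.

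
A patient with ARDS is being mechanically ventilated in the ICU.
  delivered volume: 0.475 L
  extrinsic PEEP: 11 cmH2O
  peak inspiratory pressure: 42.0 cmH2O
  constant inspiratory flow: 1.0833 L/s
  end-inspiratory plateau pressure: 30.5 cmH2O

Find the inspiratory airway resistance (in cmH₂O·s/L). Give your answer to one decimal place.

Raw = (PIP − Pplat) / flow = (42.0 − 30.5) / 1.0833 = 11.5 / 1.0833 = 10.616 cmH2O·s/L.

10.6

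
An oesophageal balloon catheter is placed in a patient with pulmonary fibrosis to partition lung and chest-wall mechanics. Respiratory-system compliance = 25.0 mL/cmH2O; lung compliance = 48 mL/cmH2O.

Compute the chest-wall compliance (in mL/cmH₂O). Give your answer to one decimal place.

52.2

1/Ccw = 1/Crs − 1/CL.
1/Ccw = 1/25.0 − 1/48 = 0.01917.
Ccw = 52.165 mL/cmH2O.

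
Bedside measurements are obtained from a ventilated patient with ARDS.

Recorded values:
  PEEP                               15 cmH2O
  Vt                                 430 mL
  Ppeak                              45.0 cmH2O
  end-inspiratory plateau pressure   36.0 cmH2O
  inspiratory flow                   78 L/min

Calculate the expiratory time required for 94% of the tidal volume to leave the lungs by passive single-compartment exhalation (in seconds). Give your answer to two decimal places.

0.40

Flow: 78 L/min ÷ 60 = 1.3 L/s.
R = (PIP − Pplat)/V̇ = (45.0 − 36.0) / 1.3 = 9.0/1.3 = 6.923 cmH2O·s/L.
C = Vt/(Pplat − PEEP) = 430.0 / (36.0 − 15) = 430.0/21.0 = 20.476 mL/cmH2O.
τ = R × C = 6.923 × 0.02048 L/cmH2O = 0.1418 s.
t = −τ·ln(1 − 0.94) = −0.1418·ln(0.06) = 0.3989 s.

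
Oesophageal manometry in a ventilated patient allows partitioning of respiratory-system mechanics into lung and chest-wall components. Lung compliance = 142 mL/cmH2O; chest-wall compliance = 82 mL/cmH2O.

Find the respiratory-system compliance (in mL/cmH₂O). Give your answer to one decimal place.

Lung and chest wall are elastances in series: 1/Crs = 1/CL + 1/Ccw.
1/Crs = 1/142 + 1/82 = 0.01924.
Crs = 51.975 mL/cmH2O.

52.0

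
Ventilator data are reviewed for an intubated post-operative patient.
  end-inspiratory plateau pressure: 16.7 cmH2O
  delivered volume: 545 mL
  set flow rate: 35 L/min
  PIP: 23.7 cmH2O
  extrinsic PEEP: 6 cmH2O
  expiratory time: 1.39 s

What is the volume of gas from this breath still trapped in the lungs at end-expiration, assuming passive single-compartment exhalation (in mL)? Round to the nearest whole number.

56

Flow: 35 L/min ÷ 60 = 0.5833 L/s.
R = (PIP − Pplat)/V̇ = (23.7 − 16.7) / 0.5833 = 7.0/0.5833 = 12.001 cmH2O·s/L.
C = Vt/(Pplat − PEEP) = 545.0 / (16.7 − 6) = 545.0/10.7 = 50.935 mL/cmH2O.
τ = R × C = 12.001 × 0.05094 L/cmH2O = 0.6113 s.
Fraction remaining = e^(−Te/τ) = e^(−1.39/0.6113) = 0.1029.
Trapped volume = 545.0 × 0.1029 = 56.081 mL.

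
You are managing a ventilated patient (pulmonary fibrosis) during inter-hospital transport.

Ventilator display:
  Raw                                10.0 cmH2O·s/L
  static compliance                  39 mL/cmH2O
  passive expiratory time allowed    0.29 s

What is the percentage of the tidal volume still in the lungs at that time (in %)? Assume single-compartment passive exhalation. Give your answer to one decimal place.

47.5

τ = R × C = 10.0 × 39 mL/cmH2O = 10.0 × 0.039 L/cmH2O = 0.39 s.
Passive exhalation: V(t)/V₀ = e^(−t/τ) = e^(−0.29/0.39) = 0.4754.
Fraction remaining = 0.4754 → 47.54%.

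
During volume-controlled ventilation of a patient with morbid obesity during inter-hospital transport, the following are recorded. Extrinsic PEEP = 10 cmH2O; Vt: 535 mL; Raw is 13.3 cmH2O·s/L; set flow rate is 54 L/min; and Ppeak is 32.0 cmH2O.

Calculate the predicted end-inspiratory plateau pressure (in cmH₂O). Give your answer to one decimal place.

20.0

Flow: 54 L/min ÷ 60 = 0.9 L/s.
Pplat = PIP − Raw × flow = 32.0 − 13.3 × 0.9 = 32.0 − 11.97 = 20.03 cmH2O.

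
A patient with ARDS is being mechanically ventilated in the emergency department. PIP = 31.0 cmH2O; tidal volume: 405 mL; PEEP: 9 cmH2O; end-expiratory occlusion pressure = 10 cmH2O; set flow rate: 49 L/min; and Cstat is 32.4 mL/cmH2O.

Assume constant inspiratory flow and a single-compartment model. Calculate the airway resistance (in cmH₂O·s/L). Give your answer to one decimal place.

10.4

Flow: 49 L/min ÷ 60 = 0.8167 L/s.
Total PEEP = 10 cmH2O (set 9 + intrinsic 1); this is the baseline alveolar pressure.
Equation of motion (constant flow): PIP = Vt/C + R·V̇ + PEEP.
R·V̇ = PIP − Vt/C − PEEP = 31.0 − 405/32.4 − 10 = 31.0 − 12.5 − 10 = 8.5 cmH2O.
R = 8.5 / 0.8167 = 10.408 cmH2O·s/L.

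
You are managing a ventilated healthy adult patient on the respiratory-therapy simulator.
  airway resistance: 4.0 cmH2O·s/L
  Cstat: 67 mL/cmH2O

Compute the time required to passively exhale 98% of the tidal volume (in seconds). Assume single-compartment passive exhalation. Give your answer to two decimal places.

τ = R × C = 4.0 × 67 mL/cmH2O = 4.0 × 0.067 L/cmH2O = 0.268 s.
Exhaled fraction f = 1 − e^(−t/τ) → t = −τ·ln(1 − f) = −0.268·ln(0.02) = 1.048 s.

1.05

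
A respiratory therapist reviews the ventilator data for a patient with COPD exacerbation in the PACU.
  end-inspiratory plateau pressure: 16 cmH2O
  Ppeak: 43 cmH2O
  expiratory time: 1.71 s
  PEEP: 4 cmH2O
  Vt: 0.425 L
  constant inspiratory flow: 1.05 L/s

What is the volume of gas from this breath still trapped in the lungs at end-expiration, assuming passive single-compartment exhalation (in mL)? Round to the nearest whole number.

65

R = (PIP − Pplat)/V̇ = (43 − 16) / 1.05 = 27.0/1.05 = 25.714 cmH2O·s/L.
C = Vt/(Pplat − PEEP) = 425.0 / (16 − 4) = 425.0/12.0 = 35.417 mL/cmH2O.
τ = R × C = 25.714 × 0.03542 L/cmH2O = 0.9108 s.
Fraction remaining = e^(−Te/τ) = e^(−1.71/0.9108) = 0.153.
Trapped volume = 425.0 × 0.153 = 65.025 mL.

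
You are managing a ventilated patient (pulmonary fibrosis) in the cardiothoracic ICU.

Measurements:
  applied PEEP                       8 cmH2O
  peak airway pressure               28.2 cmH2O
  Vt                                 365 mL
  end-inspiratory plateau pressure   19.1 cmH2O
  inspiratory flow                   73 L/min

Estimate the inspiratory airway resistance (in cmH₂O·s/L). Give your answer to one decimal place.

7.5

Flow: 73 L/min ÷ 60 = 1.2167 L/s.
Raw = (PIP − Pplat) / flow = (28.2 − 19.1) / 1.2167 = 9.1 / 1.2167 = 7.479 cmH2O·s/L.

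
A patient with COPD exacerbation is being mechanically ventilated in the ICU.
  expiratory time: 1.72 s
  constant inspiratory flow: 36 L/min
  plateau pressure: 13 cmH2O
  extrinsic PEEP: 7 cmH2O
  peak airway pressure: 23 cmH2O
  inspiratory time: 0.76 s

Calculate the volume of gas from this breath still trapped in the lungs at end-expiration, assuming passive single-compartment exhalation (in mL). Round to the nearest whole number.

117

Flow: 36 L/min ÷ 60 = 0.6 L/s.
Vt = flow × Ti = 0.6 L/s × 0.76 s × 1000 mL/L = 456.0 mL.
R = (PIP − Pplat)/V̇ = (23 − 13) / 0.6 = 10.0/0.6 = 16.667 cmH2O·s/L.
C = Vt/(Pplat − PEEP) = 456.0 / (13 − 7) = 456.0/6.0 = 76.0 mL/cmH2O.
τ = R × C = 16.667 × 0.076 L/cmH2O = 1.267 s.
Fraction remaining = e^(−Te/τ) = e^(−1.72/1.267) = 0.2573.
Trapped volume = 456.0 × 0.2573 = 117.33 mL.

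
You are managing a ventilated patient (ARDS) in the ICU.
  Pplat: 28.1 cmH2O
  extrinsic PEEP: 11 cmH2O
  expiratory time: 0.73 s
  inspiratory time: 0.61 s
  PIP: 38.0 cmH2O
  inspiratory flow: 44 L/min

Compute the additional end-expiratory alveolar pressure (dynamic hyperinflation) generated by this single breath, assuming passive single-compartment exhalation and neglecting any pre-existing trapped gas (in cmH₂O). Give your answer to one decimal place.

Flow: 44 L/min ÷ 60 = 0.7333 L/s.
Vt = flow × Ti = 0.7333 L/s × 0.61 s × 1000 mL/L = 447.31 mL.
R = (PIP − Pplat)/V̇ = (38.0 − 28.1) / 0.7333 = 9.9/0.7333 = 13.501 cmH2O·s/L.
C = Vt/(Pplat − PEEP) = 447.31 / (28.1 − 11) = 447.31/17.1 = 26.158 mL/cmH2O.
τ = R × C = 13.501 × 0.02616 L/cmH2O = 0.3532 s.
Fraction remaining = e^(−Te/τ) = e^(−0.73/0.3532) = 0.1266; trapped volume = 447.31 × 0.1266 = 56.629 mL.
Additional alveolar pressure from trapping ≈ V_trapped / C = 56.629 / 26.158 = 2.165 cmH2O.

2.2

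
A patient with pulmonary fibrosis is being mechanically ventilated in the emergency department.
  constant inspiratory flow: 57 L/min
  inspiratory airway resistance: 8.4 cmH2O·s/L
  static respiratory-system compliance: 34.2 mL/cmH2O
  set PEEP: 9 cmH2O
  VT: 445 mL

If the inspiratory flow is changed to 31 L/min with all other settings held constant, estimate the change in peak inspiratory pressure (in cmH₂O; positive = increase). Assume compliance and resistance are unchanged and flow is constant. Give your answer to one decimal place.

Flow: 57 L/min ÷ 60 = 0.95 L/s.
New flow: 31 L/min ÷ 60 = 0.5167 L/s.
PIP = Vt/C + R·V̇ + PEEP (constant-flow equation of motion).
Only the resistive term changes: ΔPIP = R × ΔV̇ = 8.4 × (0.5167 − 0.95) = 8.4 × -0.4333 = -3.64 cmH2O.

-3.6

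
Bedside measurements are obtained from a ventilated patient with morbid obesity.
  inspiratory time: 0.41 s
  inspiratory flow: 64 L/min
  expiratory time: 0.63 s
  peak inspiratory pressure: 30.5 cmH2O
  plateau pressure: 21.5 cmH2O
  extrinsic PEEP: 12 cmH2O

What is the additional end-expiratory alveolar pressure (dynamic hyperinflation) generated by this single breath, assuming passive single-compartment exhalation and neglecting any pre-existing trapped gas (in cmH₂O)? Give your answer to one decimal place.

1.9

Flow: 64 L/min ÷ 60 = 1.0667 L/s.
Vt = flow × Ti = 1.0667 L/s × 0.41 s × 1000 mL/L = 437.35 mL.
R = (PIP − Pplat)/V̇ = (30.5 − 21.5) / 1.0667 = 9.0/1.0667 = 8.437 cmH2O·s/L.
C = Vt/(Pplat − PEEP) = 437.35 / (21.5 − 12) = 437.35/9.5 = 46.037 mL/cmH2O.
τ = R × C = 8.437 × 0.04604 L/cmH2O = 0.3884 s.
Fraction remaining = e^(−Te/τ) = e^(−0.63/0.3884) = 0.1975; trapped volume = 437.35 × 0.1975 = 86.377 mL.
Additional alveolar pressure from trapping ≈ V_trapped / C = 86.377 / 46.037 = 1.876 cmH2O.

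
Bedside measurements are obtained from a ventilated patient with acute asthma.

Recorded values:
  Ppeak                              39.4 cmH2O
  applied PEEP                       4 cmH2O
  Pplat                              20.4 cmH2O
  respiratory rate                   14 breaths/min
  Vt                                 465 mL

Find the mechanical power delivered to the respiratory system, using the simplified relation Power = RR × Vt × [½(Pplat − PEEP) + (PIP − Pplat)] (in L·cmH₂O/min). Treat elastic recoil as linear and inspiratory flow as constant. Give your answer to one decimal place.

177.1

Per-breath work = Vt × [½(Pplat−PEEP) + (PIP−Pplat)] = 0.465 × [0.5×16.4 + 19.0] = 0.465 × 27.2 = 12.648 L·cmH2O.
Power = 14 × 12.648 = 177.07 L·cmH2O/min.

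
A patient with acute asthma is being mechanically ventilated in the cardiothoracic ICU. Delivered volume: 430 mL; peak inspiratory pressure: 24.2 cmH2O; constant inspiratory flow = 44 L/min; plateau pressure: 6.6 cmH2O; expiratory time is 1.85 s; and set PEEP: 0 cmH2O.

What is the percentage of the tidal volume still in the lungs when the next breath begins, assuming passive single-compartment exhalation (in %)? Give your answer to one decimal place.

Flow: 44 L/min ÷ 60 = 0.7333 L/s.
R = (PIP − Pplat)/V̇ = (24.2 − 6.6) / 0.7333 = 17.6/0.7333 = 24.001 cmH2O·s/L.
C = Vt/(Pplat − PEEP) = 430.0 / (6.6 − 0) = 430.0/6.6 = 65.152 mL/cmH2O.
τ = R × C = 24.001 × 0.06515 L/cmH2O = 1.564 s.
Fraction remaining at end-expiration = e^(−Te/τ) = e^(−1.85/1.564) = 0.3064 → 30.64%.

30.6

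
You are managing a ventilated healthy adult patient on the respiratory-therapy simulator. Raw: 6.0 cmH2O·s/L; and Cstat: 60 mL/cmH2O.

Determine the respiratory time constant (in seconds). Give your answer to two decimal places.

τ = R × C = 6.0 × 60 mL/cmH2O = 6.0 × 0.060 L/cmH2O = 0.36 s.

0.36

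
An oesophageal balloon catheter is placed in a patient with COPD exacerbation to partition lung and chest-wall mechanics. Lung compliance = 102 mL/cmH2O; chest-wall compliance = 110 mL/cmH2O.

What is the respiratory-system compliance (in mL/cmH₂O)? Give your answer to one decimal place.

Lung and chest wall are elastances in series: 1/Crs = 1/CL + 1/Ccw.
1/Crs = 1/102 + 1/110 = 0.01889.
Crs = 52.938 mL/cmH2O.

52.9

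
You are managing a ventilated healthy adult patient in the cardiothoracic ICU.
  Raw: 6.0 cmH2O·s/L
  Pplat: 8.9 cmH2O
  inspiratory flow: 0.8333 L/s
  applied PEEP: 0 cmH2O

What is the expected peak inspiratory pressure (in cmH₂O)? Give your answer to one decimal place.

PIP = Pplat + Raw × flow = 8.9 + 6.0 × 0.8333 = 8.9 + 5.0 = 13.9 cmH2O.

13.9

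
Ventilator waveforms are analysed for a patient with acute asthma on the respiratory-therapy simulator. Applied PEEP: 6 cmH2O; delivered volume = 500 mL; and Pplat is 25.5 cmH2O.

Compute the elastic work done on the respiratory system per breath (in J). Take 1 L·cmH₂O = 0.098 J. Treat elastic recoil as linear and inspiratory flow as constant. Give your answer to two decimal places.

Elastic work ≈ ½ × (Pplat − PEEP) × Vt = 0.5 × (25.5 − 6) × 0.500 L = 0.5 × 19.5 × 0.500 = 4.875 L·cmH2O.
× 0.098 J/(L·cmH2O) → 0.4778 J.

0.48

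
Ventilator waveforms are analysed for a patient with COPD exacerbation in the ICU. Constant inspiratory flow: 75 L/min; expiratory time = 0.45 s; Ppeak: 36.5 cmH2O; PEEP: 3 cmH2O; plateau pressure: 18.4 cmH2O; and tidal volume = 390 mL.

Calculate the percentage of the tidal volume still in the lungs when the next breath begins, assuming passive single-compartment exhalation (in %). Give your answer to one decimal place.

Flow: 75 L/min ÷ 60 = 1.25 L/s.
R = (PIP − Pplat)/V̇ = (36.5 − 18.4) / 1.25 = 18.1/1.25 = 14.48 cmH2O·s/L.
C = Vt/(Pplat − PEEP) = 390.0 / (18.4 − 3) = 390.0/15.4 = 25.325 mL/cmH2O.
τ = R × C = 14.48 × 0.02533 L/cmH2O = 0.3668 s.
Fraction remaining at end-expiration = e^(−Te/τ) = e^(−0.45/0.3668) = 0.2932 → 29.32%.

29.3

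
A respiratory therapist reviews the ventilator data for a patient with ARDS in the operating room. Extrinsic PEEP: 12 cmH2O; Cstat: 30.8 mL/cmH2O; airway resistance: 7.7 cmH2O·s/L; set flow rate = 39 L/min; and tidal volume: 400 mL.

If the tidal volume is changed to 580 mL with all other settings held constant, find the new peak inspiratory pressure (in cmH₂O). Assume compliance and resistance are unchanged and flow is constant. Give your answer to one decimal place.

Flow: 39 L/min ÷ 60 = 0.65 L/s.
PIP = Vt/C + R·V̇ + PEEP (constant-flow equation of motion).
Only the elastic term changes: ΔPIP = ΔVt / C = (580 − 400) / 30.8 = 5.844 cmH2O.
Original PIP = 400/30.8 + 7.7×0.65 + 12 = 29.992 cmH2O; new PIP = 29.992 + (5.844) = 35.836 cmH2O.

35.8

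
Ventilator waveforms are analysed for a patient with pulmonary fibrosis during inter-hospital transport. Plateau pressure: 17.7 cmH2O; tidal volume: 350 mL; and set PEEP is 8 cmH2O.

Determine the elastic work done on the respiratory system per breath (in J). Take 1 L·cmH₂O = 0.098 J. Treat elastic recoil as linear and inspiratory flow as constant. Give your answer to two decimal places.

0.17

Elastic work ≈ ½ × (Pplat − PEEP) × Vt = 0.5 × (17.7 − 8) × 0.350 L = 0.5 × 9.7 × 0.350 = 1.698 L·cmH2O.
× 0.098 J/(L·cmH2O) → 0.1664 J.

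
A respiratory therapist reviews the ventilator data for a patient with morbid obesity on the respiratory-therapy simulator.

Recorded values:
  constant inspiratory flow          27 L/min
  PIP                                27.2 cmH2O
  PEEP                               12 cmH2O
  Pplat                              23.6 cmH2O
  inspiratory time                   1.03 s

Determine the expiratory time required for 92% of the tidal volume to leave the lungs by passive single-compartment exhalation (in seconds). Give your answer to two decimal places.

0.81

Flow: 27 L/min ÷ 60 = 0.45 L/s.
Vt = flow × Ti = 0.45 L/s × 1.03 s × 1000 mL/L = 463.5 mL.
R = (PIP − Pplat)/V̇ = (27.2 − 23.6) / 0.45 = 3.6/0.45 = 8.0 cmH2O·s/L.
C = Vt/(Pplat − PEEP) = 463.5 / (23.6 − 12) = 463.5/11.6 = 39.957 mL/cmH2O.
τ = R × C = 8.0 × 0.03996 L/cmH2O = 0.3197 s.
t = −τ·ln(1 − 0.92) = −0.3197·ln(0.08) = 0.8075 s.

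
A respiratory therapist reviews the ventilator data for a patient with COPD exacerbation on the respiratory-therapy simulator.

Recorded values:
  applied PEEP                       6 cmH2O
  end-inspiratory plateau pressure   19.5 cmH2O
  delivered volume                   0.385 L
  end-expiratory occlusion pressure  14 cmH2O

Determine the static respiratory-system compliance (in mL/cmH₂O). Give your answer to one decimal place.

70.0

End-expiratory occlusion gives total PEEP = 14 cmH2O (intrinsic PEEP = 14 − 6 = 8). Use total PEEP for the elastic gradient.
Cstat = Vt / (Pplat − PEEPtotal) = 385 / (19.5 − 14) = 385 / 5.5 = 70.0 mL/cmH2O.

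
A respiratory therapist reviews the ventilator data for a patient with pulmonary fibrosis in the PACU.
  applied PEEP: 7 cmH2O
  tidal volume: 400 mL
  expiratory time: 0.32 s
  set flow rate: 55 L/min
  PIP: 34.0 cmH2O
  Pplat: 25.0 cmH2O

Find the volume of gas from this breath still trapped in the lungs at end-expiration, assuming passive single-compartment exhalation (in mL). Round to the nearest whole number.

92

Flow: 55 L/min ÷ 60 = 0.9167 L/s.
R = (PIP − Pplat)/V̇ = (34.0 − 25.0) / 0.9167 = 9.0/0.9167 = 9.818 cmH2O·s/L.
C = Vt/(Pplat − PEEP) = 400.0 / (25.0 − 7) = 400.0/18.0 = 22.222 mL/cmH2O.
τ = R × C = 9.818 × 0.02222 L/cmH2O = 0.2182 s.
Fraction remaining = e^(−Te/τ) = e^(−0.32/0.2182) = 0.2307.
Trapped volume = 400.0 × 0.2307 = 92.28 mL.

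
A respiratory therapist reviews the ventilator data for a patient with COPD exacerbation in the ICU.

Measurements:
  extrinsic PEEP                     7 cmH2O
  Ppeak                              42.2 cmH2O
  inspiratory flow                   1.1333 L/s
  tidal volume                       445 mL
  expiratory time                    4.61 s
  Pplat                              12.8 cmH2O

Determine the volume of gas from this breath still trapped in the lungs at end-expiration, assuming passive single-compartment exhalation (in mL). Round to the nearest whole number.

R = (PIP − Pplat)/V̇ = (42.2 − 12.8) / 1.1333 = 29.4/1.1333 = 25.942 cmH2O·s/L.
C = Vt/(Pplat − PEEP) = 445.0 / (12.8 − 7) = 445.0/5.8 = 76.724 mL/cmH2O.
τ = R × C = 25.942 × 0.07672 L/cmH2O = 1.99 s.
Fraction remaining = e^(−Te/τ) = e^(−4.61/1.99) = 0.09861.
Trapped volume = 445.0 × 0.09861 = 43.881 mL.

44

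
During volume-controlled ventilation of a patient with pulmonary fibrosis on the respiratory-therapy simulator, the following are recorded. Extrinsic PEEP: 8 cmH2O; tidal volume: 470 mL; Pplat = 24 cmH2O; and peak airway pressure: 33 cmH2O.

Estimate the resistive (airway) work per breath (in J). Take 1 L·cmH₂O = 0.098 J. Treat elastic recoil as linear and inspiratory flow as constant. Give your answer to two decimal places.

0.41

With constant inspiratory flow the resistive pressure is constant at PIP − Pplat = 33 − 24 = 9.0 cmH2O, so resistive work = 9.0 × 0.470 = 4.23 L·cmH2O.
× 0.098 J/(L·cmH2O) → 0.4145 J.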